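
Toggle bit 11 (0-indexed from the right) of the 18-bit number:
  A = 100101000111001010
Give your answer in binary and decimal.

Mask = 1 << 11 = 000000100000000000
Bit 11 of A is 0; XOR with the mask flips it to 1.
  100101000111001010
^ 000000100000000000
--------------------
  100101100111001010

Answer: 100101100111001010 (154058)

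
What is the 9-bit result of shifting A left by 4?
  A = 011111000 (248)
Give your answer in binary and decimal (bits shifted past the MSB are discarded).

Shift left by 4: drop the top 4 bit(s), append 4 zero(s) on the right.
  011111000  ->  discard [0111], keep [11000], append 0000
= 110000000

Answer: 110000000 (384)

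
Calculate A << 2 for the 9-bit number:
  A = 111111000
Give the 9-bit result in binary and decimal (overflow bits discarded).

Shift left by 2: drop the top 2 bit(s), append 2 zero(s) on the right.
  111111000  ->  discard [11], keep [1111000], append 00
= 111100000

Answer: 111100000 (480)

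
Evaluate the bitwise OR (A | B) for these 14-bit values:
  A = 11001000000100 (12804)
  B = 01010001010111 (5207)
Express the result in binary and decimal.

Apply | to each column (1 where either bit is 1):
  11001000000100
| 01010001010111
----------------
  11011001010111

Answer: 11011001010111 (13911)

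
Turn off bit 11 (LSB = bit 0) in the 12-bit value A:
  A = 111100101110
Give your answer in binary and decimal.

Mask = ~(1 << 11) = 011111111111
Bit 11 of A is 1, so AND-ing with the mask clears it to 0.
  111100101110
& 011111111111
--------------
  011100101110

Answer: 011100101110 (1838)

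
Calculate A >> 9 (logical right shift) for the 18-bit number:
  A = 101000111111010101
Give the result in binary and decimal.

Logical shift right by 9: drop the bottom 9 bit(s), prepend 9 zero(s) on the left.
  101000111111010101  ->  keep [101000111], discard [111010101], prepend 000000000
= 000000000101000111

Answer: 000000000101000111 (327)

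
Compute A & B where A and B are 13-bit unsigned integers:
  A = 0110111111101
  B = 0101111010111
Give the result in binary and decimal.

Apply & to each column (1 only where both bits are 1):
  0110111111101
& 0101111010111
---------------
  0100111010101

Answer: 0100111010101 (2517)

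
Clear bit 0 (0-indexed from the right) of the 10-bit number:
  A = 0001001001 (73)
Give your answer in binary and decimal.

Mask = ~(1 << 0) = 1111111110
Bit 0 of A is 1, so AND-ing with the mask clears it to 0.
  0001001001
& 1111111110
------------
  0001001000

Answer: 0001001000 (72)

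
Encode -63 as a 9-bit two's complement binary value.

1. Binary of +63:  000111111
2. Invert bits:     111000000
3. Add 1:           111000001

Answer: 111000001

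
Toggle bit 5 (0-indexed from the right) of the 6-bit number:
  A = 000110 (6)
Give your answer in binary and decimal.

Mask = 1 << 5 = 100000
Bit 5 of A is 0; XOR with the mask flips it to 1.
  000110
^ 100000
--------
  100110

Answer: 100110 (38)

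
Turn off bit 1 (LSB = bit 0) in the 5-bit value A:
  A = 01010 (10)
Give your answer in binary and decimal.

Mask = ~(1 << 1) = 11101
Bit 1 of A is 1, so AND-ing with the mask clears it to 0.
  01010
& 11101
-------
  01000

Answer: 01000 (8)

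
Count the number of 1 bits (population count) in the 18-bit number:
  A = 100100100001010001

100100100001010001
1-bits at positions (from bit 0 = LSB): 0, 4, 6, 11, 14, 17
Count = 6

Answer: 6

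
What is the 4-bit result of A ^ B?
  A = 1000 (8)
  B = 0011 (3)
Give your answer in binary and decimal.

Apply ^ to each column (1 where bits differ):
  1000
^ 0011
------
  1011

Answer: 1011 (11)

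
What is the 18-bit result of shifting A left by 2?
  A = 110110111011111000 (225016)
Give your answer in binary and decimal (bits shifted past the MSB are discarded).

Shift left by 2: drop the top 2 bit(s), append 2 zero(s) on the right.
  110110111011111000  ->  discard [11], keep [0110111011111000], append 00
= 011011101111100000

Answer: 011011101111100000 (113632)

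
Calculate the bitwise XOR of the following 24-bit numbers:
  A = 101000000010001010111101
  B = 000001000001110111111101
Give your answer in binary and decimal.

Apply ^ to each column (1 where bits differ):
  101000000010001010111101
^ 000001000001110111111101
--------------------------
  101001000011111101000000

Answer: 101001000011111101000000 (10764096)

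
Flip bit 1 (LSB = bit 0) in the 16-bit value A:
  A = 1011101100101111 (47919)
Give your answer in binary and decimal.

Mask = 1 << 1 = 0000000000000010
Bit 1 of A is 1; XOR with the mask flips it to 0.
  1011101100101111
^ 0000000000000010
------------------
  1011101100101101

Answer: 1011101100101101 (47917)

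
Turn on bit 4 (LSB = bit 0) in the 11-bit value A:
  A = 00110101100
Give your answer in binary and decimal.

Mask = 1 << 4 = 00000010000
Bit 4 of A is 0, so OR-ing with the mask flips it to 1.
  00110101100
| 00000010000
-------------
  00110111100

Answer: 00110111100 (444)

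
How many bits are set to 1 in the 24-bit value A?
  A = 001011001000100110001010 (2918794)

001011001000100110001010
1-bits at positions (from bit 0 = LSB): 1, 3, 7, 8, 11, 15, 18, 19, 21
Count = 9

Answer: 9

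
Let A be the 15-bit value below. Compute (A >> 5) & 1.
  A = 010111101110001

Bit 5 is the 6th from the right.
  010111101110001
           ^
That bit is 1.

Answer: 1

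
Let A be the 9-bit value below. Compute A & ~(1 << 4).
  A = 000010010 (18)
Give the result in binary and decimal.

Mask = ~(1 << 4) = 111101111
Bit 4 of A is 1, so AND-ing with the mask clears it to 0.
  000010010
& 111101111
-----------
  000000010

Answer: 000000010 (2)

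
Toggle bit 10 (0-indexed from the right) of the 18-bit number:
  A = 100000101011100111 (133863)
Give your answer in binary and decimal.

Mask = 1 << 10 = 000000010000000000
Bit 10 of A is 0; XOR with the mask flips it to 1.
  100000101011100111
^ 000000010000000000
--------------------
  100000111011100111

Answer: 100000111011100111 (134887)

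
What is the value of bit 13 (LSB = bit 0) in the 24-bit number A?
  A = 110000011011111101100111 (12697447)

Bit 13 is the 14th from the right.
  110000011011111101100111
            ^
That bit is 1.

Answer: 1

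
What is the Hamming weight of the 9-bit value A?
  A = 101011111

101011111
1-bits at positions (from bit 0 = LSB): 0, 1, 2, 3, 4, 6, 8
Count = 7

Answer: 7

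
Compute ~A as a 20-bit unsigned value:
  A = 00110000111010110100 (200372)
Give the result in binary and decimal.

Flip each bit (0->1, 1->0):
  00110000111010110100
  11001111000101001011

Answer: 11001111000101001011 (848203)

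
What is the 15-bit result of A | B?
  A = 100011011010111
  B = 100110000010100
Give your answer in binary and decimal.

Apply | to each column (1 where either bit is 1):
  100011011010111
| 100110000010100
-----------------
  100111011010111

Answer: 100111011010111 (20183)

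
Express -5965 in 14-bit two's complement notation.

1. Binary of +5965:  01011101001101
2. Invert bits:     10100010110010
3. Add 1:           10100010110011

Answer: 10100010110011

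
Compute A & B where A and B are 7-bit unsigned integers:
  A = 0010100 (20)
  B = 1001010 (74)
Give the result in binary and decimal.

Apply & to each column (1 only where both bits are 1):
  0010100
& 1001010
---------
  0000000

Answer: 0000000 (0)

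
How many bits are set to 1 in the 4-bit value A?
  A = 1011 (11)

1011
1-bits at positions (from bit 0 = LSB): 0, 1, 3
Count = 3

Answer: 3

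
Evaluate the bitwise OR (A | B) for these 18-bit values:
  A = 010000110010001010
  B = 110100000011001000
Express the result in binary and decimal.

Apply | to each column (1 where either bit is 1):
  010000110010001010
| 110100000011001000
--------------------
  110100110011001010

Answer: 110100110011001010 (216266)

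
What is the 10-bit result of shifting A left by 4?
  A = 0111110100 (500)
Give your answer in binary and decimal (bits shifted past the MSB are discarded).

Shift left by 4: drop the top 4 bit(s), append 4 zero(s) on the right.
  0111110100  ->  discard [0111], keep [110100], append 0000
= 1101000000

Answer: 1101000000 (832)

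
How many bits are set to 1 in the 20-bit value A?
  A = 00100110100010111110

00100110100010111110
1-bits at positions (from bit 0 = LSB): 1, 2, 3, 4, 5, 7, 11, 13, 14, 17
Count = 10

Answer: 10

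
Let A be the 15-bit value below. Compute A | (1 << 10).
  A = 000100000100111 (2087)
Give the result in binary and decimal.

Mask = 1 << 10 = 000010000000000
Bit 10 of A is 0, so OR-ing with the mask flips it to 1.
  000100000100111
| 000010000000000
-----------------
  000110000100111

Answer: 000110000100111 (3111)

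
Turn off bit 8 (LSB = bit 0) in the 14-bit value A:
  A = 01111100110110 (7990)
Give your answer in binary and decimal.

Mask = ~(1 << 8) = 11111011111111
Bit 8 of A is 1, so AND-ing with the mask clears it to 0.
  01111100110110
& 11111011111111
----------------
  01111000110110

Answer: 01111000110110 (7734)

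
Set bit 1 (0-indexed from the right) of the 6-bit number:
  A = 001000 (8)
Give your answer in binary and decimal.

Mask = 1 << 1 = 000010
Bit 1 of A is 0, so OR-ing with the mask flips it to 1.
  001000
| 000010
--------
  001010

Answer: 001010 (10)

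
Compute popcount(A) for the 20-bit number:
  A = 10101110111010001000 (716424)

10101110111010001000
1-bits at positions (from bit 0 = LSB): 3, 7, 9, 10, 11, 13, 14, 15, 17, 19
Count = 10

Answer: 10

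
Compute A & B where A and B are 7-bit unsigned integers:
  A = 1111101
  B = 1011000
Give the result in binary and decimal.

Apply & to each column (1 only where both bits are 1):
  1111101
& 1011000
---------
  1011000

Answer: 1011000 (88)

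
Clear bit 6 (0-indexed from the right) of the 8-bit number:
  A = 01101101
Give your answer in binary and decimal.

Mask = ~(1 << 6) = 10111111
Bit 6 of A is 1, so AND-ing with the mask clears it to 0.
  01101101
& 10111111
----------
  00101101

Answer: 00101101 (45)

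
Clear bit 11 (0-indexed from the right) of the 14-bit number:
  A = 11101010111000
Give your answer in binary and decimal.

Mask = ~(1 << 11) = 11011111111111
Bit 11 of A is 1, so AND-ing with the mask clears it to 0.
  11101010111000
& 11011111111111
----------------
  11001010111000

Answer: 11001010111000 (12984)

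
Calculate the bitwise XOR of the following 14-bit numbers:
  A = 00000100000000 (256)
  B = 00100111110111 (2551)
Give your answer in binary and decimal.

Apply ^ to each column (1 where bits differ):
  00000100000000
^ 00100111110111
----------------
  00100011110111

Answer: 00100011110111 (2295)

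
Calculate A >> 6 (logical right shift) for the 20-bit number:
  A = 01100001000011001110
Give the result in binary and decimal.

Logical shift right by 6: drop the bottom 6 bit(s), prepend 6 zero(s) on the left.
  01100001000011001110  ->  keep [01100001000011], discard [001110], prepend 000000
= 00000001100001000011

Answer: 00000001100001000011 (6211)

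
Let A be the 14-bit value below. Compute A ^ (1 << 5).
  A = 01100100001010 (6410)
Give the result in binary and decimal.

Mask = 1 << 5 = 00000000100000
Bit 5 of A is 0; XOR with the mask flips it to 1.
  01100100001010
^ 00000000100000
----------------
  01100100101010

Answer: 01100100101010 (6442)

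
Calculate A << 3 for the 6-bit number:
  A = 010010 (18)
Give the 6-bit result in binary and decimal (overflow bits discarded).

Shift left by 3: drop the top 3 bit(s), append 3 zero(s) on the right.
  010010  ->  discard [010], keep [010], append 000
= 010000

Answer: 010000 (16)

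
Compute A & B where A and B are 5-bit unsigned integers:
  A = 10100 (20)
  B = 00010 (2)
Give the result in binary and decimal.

Apply & to each column (1 only where both bits are 1):
  10100
& 00010
-------
  00000

Answer: 00000 (0)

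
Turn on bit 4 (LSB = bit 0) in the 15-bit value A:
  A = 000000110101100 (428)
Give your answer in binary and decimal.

Mask = 1 << 4 = 000000000010000
Bit 4 of A is 0, so OR-ing with the mask flips it to 1.
  000000110101100
| 000000000010000
-----------------
  000000110111100

Answer: 000000110111100 (444)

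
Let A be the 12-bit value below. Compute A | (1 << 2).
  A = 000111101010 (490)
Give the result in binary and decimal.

Mask = 1 << 2 = 000000000100
Bit 2 of A is 0, so OR-ing with the mask flips it to 1.
  000111101010
| 000000000100
--------------
  000111101110

Answer: 000111101110 (494)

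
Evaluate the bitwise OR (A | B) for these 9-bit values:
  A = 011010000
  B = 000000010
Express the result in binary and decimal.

Apply | to each column (1 where either bit is 1):
  011010000
| 000000010
-----------
  011010010

Answer: 011010010 (210)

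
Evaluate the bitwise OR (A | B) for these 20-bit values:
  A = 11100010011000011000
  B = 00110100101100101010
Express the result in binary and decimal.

Apply | to each column (1 where either bit is 1):
  11100010011000011000
| 00110100101100101010
----------------------
  11110110111100111010

Answer: 11110110111100111010 (1011514)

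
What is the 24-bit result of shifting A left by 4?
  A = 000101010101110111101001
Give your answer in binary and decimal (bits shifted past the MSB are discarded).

Shift left by 4: drop the top 4 bit(s), append 4 zero(s) on the right.
  000101010101110111101001  ->  discard [0001], keep [01010101110111101001], append 0000
= 010101011101111010010000

Answer: 010101011101111010010000 (5627536)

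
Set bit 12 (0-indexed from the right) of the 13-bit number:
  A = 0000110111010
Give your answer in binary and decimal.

Mask = 1 << 12 = 1000000000000
Bit 12 of A is 0, so OR-ing with the mask flips it to 1.
  0000110111010
| 1000000000000
---------------
  1000110111010

Answer: 1000110111010 (4538)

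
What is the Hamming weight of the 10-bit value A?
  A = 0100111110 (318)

0100111110
1-bits at positions (from bit 0 = LSB): 1, 2, 3, 4, 5, 8
Count = 6

Answer: 6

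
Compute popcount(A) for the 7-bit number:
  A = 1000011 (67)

1000011
1-bits at positions (from bit 0 = LSB): 0, 1, 6
Count = 3

Answer: 3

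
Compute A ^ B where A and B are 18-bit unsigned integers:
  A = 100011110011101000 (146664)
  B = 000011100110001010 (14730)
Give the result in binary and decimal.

Apply ^ to each column (1 where bits differ):
  100011110011101000
^ 000011100110001010
--------------------
  100000010101100010

Answer: 100000010101100010 (132450)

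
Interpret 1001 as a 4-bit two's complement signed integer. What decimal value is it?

MSB is 1, so the value is negative. Find the magnitude:
1. Invert bits:  0110
2. Add 1:        0111  = 7
3. Apply sign:   -7

Answer: -7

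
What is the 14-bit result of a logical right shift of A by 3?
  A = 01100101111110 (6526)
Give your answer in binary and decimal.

Logical shift right by 3: drop the bottom 3 bit(s), prepend 3 zero(s) on the left.
  01100101111110  ->  keep [01100101111], discard [110], prepend 000
= 00001100101111

Answer: 00001100101111 (815)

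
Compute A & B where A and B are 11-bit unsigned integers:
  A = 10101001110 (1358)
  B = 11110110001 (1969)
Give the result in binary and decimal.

Apply & to each column (1 only where both bits are 1):
  10101001110
& 11110110001
-------------
  10100000000

Answer: 10100000000 (1280)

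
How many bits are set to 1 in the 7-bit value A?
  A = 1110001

1110001
1-bits at positions (from bit 0 = LSB): 0, 4, 5, 6
Count = 4

Answer: 4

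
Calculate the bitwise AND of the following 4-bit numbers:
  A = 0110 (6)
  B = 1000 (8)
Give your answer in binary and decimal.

Apply & to each column (1 only where both bits are 1):
  0110
& 1000
------
  0000

Answer: 0000 (0)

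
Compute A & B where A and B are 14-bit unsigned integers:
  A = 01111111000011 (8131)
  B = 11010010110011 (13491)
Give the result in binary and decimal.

Apply & to each column (1 only where both bits are 1):
  01111111000011
& 11010010110011
----------------
  01010010000011

Answer: 01010010000011 (5251)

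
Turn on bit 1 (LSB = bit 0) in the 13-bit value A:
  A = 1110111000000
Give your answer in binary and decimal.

Mask = 1 << 1 = 0000000000010
Bit 1 of A is 0, so OR-ing with the mask flips it to 1.
  1110111000000
| 0000000000010
---------------
  1110111000010

Answer: 1110111000010 (7618)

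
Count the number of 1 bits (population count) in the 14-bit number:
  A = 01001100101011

01001100101011
1-bits at positions (from bit 0 = LSB): 0, 1, 3, 5, 8, 9, 12
Count = 7

Answer: 7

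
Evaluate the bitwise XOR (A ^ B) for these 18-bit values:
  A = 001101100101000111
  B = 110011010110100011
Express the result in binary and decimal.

Apply ^ to each column (1 where bits differ):
  001101100101000111
^ 110011010110100011
--------------------
  111110110011100100

Answer: 111110110011100100 (257252)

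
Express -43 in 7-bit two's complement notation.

1. Binary of +43:  0101011
2. Invert bits:     1010100
3. Add 1:           1010101

Answer: 1010101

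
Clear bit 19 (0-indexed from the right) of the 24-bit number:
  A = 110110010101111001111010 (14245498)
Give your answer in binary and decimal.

Mask = ~(1 << 19) = 111101111111111111111111
Bit 19 of A is 1, so AND-ing with the mask clears it to 0.
  110110010101111001111010
& 111101111111111111111111
--------------------------
  110100010101111001111010

Answer: 110100010101111001111010 (13721210)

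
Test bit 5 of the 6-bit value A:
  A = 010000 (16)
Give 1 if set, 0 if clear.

Bit 5 is the 6th from the right.
  010000
  ^
That bit is 0.

Answer: 0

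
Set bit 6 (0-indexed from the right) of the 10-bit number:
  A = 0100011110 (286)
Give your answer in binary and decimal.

Mask = 1 << 6 = 0001000000
Bit 6 of A is 0, so OR-ing with the mask flips it to 1.
  0100011110
| 0001000000
------------
  0101011110

Answer: 0101011110 (350)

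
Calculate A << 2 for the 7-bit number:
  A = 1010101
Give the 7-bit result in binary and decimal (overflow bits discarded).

Shift left by 2: drop the top 2 bit(s), append 2 zero(s) on the right.
  1010101  ->  discard [10], keep [10101], append 00
= 1010100

Answer: 1010100 (84)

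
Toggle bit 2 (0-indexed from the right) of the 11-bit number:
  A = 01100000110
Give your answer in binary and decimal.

Mask = 1 << 2 = 00000000100
Bit 2 of A is 1; XOR with the mask flips it to 0.
  01100000110
^ 00000000100
-------------
  01100000010

Answer: 01100000010 (770)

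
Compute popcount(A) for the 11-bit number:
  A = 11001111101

11001111101
1-bits at positions (from bit 0 = LSB): 0, 2, 3, 4, 5, 6, 9, 10
Count = 8

Answer: 8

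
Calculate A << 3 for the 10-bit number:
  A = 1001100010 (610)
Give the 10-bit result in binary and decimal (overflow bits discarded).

Shift left by 3: drop the top 3 bit(s), append 3 zero(s) on the right.
  1001100010  ->  discard [100], keep [1100010], append 000
= 1100010000

Answer: 1100010000 (784)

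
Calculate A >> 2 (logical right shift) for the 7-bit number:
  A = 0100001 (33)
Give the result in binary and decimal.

Logical shift right by 2: drop the bottom 2 bit(s), prepend 2 zero(s) on the left.
  0100001  ->  keep [01000], discard [01], prepend 00
= 0001000

Answer: 0001000 (8)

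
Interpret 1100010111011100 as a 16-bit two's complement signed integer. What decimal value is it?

MSB is 1, so the value is negative. Find the magnitude:
1. Invert bits:  0011101000100011
2. Add 1:        0011101000100100  = 14884
3. Apply sign:   -14884

Answer: -14884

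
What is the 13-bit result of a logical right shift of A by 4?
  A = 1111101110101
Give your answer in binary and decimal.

Logical shift right by 4: drop the bottom 4 bit(s), prepend 4 zero(s) on the left.
  1111101110101  ->  keep [111110111], discard [0101], prepend 0000
= 0000111110111

Answer: 0000111110111 (503)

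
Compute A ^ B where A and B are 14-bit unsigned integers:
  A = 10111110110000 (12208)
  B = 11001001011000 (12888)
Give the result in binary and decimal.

Apply ^ to each column (1 where bits differ):
  10111110110000
^ 11001001011000
----------------
  01110111101000

Answer: 01110111101000 (7656)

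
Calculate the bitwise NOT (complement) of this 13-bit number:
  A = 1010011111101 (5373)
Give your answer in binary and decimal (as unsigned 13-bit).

Flip each bit (0->1, 1->0):
  1010011111101
  0101100000010

Answer: 0101100000010 (2818)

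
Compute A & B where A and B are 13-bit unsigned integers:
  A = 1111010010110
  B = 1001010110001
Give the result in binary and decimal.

Apply & to each column (1 only where both bits are 1):
  1111010010110
& 1001010110001
---------------
  1001010010000

Answer: 1001010010000 (4752)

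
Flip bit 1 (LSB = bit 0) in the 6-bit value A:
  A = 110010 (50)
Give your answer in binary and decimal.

Mask = 1 << 1 = 000010
Bit 1 of A is 1; XOR with the mask flips it to 0.
  110010
^ 000010
--------
  110000

Answer: 110000 (48)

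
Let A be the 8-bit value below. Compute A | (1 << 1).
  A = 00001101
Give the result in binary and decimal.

Mask = 1 << 1 = 00000010
Bit 1 of A is 0, so OR-ing with the mask flips it to 1.
  00001101
| 00000010
----------
  00001111

Answer: 00001111 (15)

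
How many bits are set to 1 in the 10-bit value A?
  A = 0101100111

0101100111
1-bits at positions (from bit 0 = LSB): 0, 1, 2, 5, 6, 8
Count = 6

Answer: 6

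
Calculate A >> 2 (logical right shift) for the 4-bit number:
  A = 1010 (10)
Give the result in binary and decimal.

Logical shift right by 2: drop the bottom 2 bit(s), prepend 2 zero(s) on the left.
  1010  ->  keep [10], discard [10], prepend 00
= 0010

Answer: 0010 (2)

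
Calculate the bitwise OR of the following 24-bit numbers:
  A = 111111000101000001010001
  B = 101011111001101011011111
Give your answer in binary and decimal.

Apply | to each column (1 where either bit is 1):
  111111000101000001010001
| 101011111001101011011111
--------------------------
  111111111101101011011111

Answer: 111111111101101011011111 (16767711)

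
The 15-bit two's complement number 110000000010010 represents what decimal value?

MSB is 1, so the value is negative. Find the magnitude:
1. Invert bits:  001111111101101
2. Add 1:        001111111101110  = 8174
3. Apply sign:   -8174

Answer: -8174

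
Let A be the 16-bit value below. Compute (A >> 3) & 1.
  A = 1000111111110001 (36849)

Bit 3 is the 4th from the right.
  1000111111110001
              ^
That bit is 0.

Answer: 0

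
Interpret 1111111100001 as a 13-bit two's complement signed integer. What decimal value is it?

MSB is 1, so the value is negative. Find the magnitude:
1. Invert bits:  0000000011110
2. Add 1:        0000000011111  = 31
3. Apply sign:   -31

Answer: -31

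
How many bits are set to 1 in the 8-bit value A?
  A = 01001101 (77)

01001101
1-bits at positions (from bit 0 = LSB): 0, 2, 3, 6
Count = 4

Answer: 4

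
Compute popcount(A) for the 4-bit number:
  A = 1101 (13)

1101
1-bits at positions (from bit 0 = LSB): 0, 2, 3
Count = 3

Answer: 3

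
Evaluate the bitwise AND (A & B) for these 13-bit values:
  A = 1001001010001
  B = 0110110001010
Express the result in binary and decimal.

Apply & to each column (1 only where both bits are 1):
  1001001010001
& 0110110001010
---------------
  0000000000000

Answer: 0000000000000 (0)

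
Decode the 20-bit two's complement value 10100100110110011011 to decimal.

MSB is 1, so the value is negative. Find the magnitude:
1. Invert bits:  01011011001001100100
2. Add 1:        01011011001001100101  = 373349
3. Apply sign:   -373349

Answer: -373349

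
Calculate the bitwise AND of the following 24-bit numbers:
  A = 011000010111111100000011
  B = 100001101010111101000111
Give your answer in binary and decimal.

Apply & to each column (1 only where both bits are 1):
  011000010111111100000011
& 100001101010111101000111
--------------------------
  000000000010111100000011

Answer: 000000000010111100000011 (12035)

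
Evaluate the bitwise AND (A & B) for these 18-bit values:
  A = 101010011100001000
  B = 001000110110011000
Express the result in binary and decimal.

Apply & to each column (1 only where both bits are 1):
  101010011100001000
& 001000110110011000
--------------------
  001000010100001000

Answer: 001000010100001000 (34056)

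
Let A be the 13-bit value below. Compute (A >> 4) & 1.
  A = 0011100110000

Bit 4 is the 5th from the right.
  0011100110000
          ^
That bit is 1.

Answer: 1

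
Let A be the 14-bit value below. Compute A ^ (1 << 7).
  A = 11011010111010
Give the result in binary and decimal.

Mask = 1 << 7 = 00000010000000
Bit 7 of A is 1; XOR with the mask flips it to 0.
  11011010111010
^ 00000010000000
----------------
  11011000111010

Answer: 11011000111010 (13882)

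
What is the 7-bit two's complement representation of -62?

1. Binary of +62:  0111110
2. Invert bits:     1000001
3. Add 1:           1000010

Answer: 1000010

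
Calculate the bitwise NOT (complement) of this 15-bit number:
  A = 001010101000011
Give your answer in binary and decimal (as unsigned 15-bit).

Flip each bit (0->1, 1->0):
  001010101000011
  110101010111100

Answer: 110101010111100 (27324)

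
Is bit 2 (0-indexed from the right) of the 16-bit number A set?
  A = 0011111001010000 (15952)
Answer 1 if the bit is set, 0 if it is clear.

Bit 2 is the 3rd from the right.
  0011111001010000
               ^
That bit is 0.

Answer: 0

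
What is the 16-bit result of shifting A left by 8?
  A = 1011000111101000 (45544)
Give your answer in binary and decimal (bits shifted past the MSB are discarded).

Shift left by 8: drop the top 8 bit(s), append 8 zero(s) on the right.
  1011000111101000  ->  discard [10110001], keep [11101000], append 00000000
= 1110100000000000

Answer: 1110100000000000 (59392)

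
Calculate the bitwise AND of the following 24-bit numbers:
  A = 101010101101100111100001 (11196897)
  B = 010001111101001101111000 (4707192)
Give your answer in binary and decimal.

Apply & to each column (1 only where both bits are 1):
  101010101101100111100001
& 010001111101001101111000
--------------------------
  000000101101000101100000

Answer: 000000101101000101100000 (184672)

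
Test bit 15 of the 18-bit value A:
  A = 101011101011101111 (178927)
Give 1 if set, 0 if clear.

Bit 15 is the 16th from the right.
  101011101011101111
    ^
That bit is 1.

Answer: 1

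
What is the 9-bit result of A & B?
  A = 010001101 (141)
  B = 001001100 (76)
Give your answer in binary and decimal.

Apply & to each column (1 only where both bits are 1):
  010001101
& 001001100
-----------
  000001100

Answer: 000001100 (12)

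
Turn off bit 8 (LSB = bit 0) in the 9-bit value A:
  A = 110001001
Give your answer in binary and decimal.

Mask = ~(1 << 8) = 011111111
Bit 8 of A is 1, so AND-ing with the mask clears it to 0.
  110001001
& 011111111
-----------
  010001001

Answer: 010001001 (137)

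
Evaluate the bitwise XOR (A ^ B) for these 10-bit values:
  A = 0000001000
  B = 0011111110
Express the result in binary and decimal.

Apply ^ to each column (1 where bits differ):
  0000001000
^ 0011111110
------------
  0011110110

Answer: 0011110110 (246)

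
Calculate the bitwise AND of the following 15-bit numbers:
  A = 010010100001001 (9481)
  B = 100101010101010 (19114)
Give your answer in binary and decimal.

Apply & to each column (1 only where both bits are 1):
  010010100001001
& 100101010101010
-----------------
  000000000001000

Answer: 000000000001000 (8)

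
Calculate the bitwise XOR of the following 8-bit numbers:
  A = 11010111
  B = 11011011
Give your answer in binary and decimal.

Apply ^ to each column (1 where bits differ):
  11010111
^ 11011011
----------
  00001100

Answer: 00001100 (12)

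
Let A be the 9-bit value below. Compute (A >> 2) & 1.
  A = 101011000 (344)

Bit 2 is the 3rd from the right.
  101011000
        ^
That bit is 0.

Answer: 0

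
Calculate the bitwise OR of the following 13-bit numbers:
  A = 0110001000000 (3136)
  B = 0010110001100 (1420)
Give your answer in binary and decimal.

Apply | to each column (1 where either bit is 1):
  0110001000000
| 0010110001100
---------------
  0110111001100

Answer: 0110111001100 (3532)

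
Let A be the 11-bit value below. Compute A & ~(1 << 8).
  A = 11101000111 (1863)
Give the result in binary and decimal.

Mask = ~(1 << 8) = 11011111111
Bit 8 of A is 1, so AND-ing with the mask clears it to 0.
  11101000111
& 11011111111
-------------
  11001000111

Answer: 11001000111 (1607)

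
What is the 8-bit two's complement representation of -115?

1. Binary of +115:  01110011
2. Invert bits:     10001100
3. Add 1:           10001101

Answer: 10001101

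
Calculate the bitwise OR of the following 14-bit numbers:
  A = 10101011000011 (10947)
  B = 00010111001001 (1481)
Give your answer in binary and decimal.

Apply | to each column (1 where either bit is 1):
  10101011000011
| 00010111001001
----------------
  10111111001011

Answer: 10111111001011 (12235)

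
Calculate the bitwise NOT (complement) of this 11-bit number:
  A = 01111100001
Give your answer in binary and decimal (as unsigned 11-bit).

Flip each bit (0->1, 1->0):
  01111100001
  10000011110

Answer: 10000011110 (1054)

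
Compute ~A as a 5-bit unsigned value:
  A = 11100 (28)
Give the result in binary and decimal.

Flip each bit (0->1, 1->0):
  11100
  00011

Answer: 00011 (3)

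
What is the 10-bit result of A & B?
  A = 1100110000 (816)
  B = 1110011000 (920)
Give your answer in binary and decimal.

Apply & to each column (1 only where both bits are 1):
  1100110000
& 1110011000
------------
  1100010000

Answer: 1100010000 (784)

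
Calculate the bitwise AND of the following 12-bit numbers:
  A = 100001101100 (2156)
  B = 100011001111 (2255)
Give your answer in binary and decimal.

Apply & to each column (1 only where both bits are 1):
  100001101100
& 100011001111
--------------
  100001001100

Answer: 100001001100 (2124)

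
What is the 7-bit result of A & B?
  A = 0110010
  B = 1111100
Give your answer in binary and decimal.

Apply & to each column (1 only where both bits are 1):
  0110010
& 1111100
---------
  0110000

Answer: 0110000 (48)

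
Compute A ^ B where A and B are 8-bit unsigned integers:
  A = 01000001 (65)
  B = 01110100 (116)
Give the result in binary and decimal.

Apply ^ to each column (1 where bits differ):
  01000001
^ 01110100
----------
  00110101

Answer: 00110101 (53)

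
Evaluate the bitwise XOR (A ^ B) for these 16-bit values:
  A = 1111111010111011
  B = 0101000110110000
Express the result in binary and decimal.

Apply ^ to each column (1 where bits differ):
  1111111010111011
^ 0101000110110000
------------------
  1010111100001011

Answer: 1010111100001011 (44811)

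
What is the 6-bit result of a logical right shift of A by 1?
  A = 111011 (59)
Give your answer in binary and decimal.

Logical shift right by 1: drop the bottom 1 bit(s), prepend 1 zero(s) on the left.
  111011  ->  keep [11101], discard [1], prepend 0
= 011101

Answer: 011101 (29)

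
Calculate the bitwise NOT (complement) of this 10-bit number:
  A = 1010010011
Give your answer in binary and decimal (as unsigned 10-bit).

Flip each bit (0->1, 1->0):
  1010010011
  0101101100

Answer: 0101101100 (364)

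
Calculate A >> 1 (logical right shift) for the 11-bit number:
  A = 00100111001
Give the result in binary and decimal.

Logical shift right by 1: drop the bottom 1 bit(s), prepend 1 zero(s) on the left.
  00100111001  ->  keep [0010011100], discard [1], prepend 0
= 00010011100

Answer: 00010011100 (156)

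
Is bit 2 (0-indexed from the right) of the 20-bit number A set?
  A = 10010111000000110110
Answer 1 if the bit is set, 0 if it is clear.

Bit 2 is the 3rd from the right.
  10010111000000110110
                   ^
That bit is 1.

Answer: 1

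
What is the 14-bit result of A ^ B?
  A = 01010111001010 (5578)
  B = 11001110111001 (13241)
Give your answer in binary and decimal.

Apply ^ to each column (1 where bits differ):
  01010111001010
^ 11001110111001
----------------
  10011001110011

Answer: 10011001110011 (9843)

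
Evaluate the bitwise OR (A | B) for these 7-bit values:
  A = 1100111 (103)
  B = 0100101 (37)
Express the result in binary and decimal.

Apply | to each column (1 where either bit is 1):
  1100111
| 0100101
---------
  1100111

Answer: 1100111 (103)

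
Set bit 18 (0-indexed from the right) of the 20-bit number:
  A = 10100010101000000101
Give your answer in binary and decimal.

Mask = 1 << 18 = 01000000000000000000
Bit 18 of A is 0, so OR-ing with the mask flips it to 1.
  10100010101000000101
| 01000000000000000000
----------------------
  11100010101000000101

Answer: 11100010101000000101 (928261)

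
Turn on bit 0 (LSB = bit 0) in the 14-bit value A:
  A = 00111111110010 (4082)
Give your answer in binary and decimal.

Mask = 1 << 0 = 00000000000001
Bit 0 of A is 0, so OR-ing with the mask flips it to 1.
  00111111110010
| 00000000000001
----------------
  00111111110011

Answer: 00111111110011 (4083)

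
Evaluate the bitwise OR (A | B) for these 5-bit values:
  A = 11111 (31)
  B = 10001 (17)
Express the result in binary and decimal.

Apply | to each column (1 where either bit is 1):
  11111
| 10001
-------
  11111

Answer: 11111 (31)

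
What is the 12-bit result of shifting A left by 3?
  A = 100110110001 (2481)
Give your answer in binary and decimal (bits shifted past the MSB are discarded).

Shift left by 3: drop the top 3 bit(s), append 3 zero(s) on the right.
  100110110001  ->  discard [100], keep [110110001], append 000
= 110110001000

Answer: 110110001000 (3464)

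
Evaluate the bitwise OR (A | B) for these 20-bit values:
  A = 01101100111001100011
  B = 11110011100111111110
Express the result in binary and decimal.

Apply | to each column (1 where either bit is 1):
  01101100111001100011
| 11110011100111111110
----------------------
  11111111111111111111

Answer: 11111111111111111111 (1048575)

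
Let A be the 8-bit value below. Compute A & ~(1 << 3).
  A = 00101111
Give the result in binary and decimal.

Mask = ~(1 << 3) = 11110111
Bit 3 of A is 1, so AND-ing with the mask clears it to 0.
  00101111
& 11110111
----------
  00100111

Answer: 00100111 (39)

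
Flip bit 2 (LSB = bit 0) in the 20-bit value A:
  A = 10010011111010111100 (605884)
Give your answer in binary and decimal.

Mask = 1 << 2 = 00000000000000000100
Bit 2 of A is 1; XOR with the mask flips it to 0.
  10010011111010111100
^ 00000000000000000100
----------------------
  10010011111010111000

Answer: 10010011111010111000 (605880)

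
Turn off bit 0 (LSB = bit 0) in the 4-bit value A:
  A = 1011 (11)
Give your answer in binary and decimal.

Mask = ~(1 << 0) = 1110
Bit 0 of A is 1, so AND-ing with the mask clears it to 0.
  1011
& 1110
------
  1010

Answer: 1010 (10)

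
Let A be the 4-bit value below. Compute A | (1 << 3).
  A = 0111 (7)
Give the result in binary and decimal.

Mask = 1 << 3 = 1000
Bit 3 of A is 0, so OR-ing with the mask flips it to 1.
  0111
| 1000
------
  1111

Answer: 1111 (15)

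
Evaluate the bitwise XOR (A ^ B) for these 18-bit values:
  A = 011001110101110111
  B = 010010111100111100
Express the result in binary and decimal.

Apply ^ to each column (1 where bits differ):
  011001110101110111
^ 010010111100111100
--------------------
  001011001001001011

Answer: 001011001001001011 (45643)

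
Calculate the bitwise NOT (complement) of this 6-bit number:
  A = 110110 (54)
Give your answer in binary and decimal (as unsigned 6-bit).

Flip each bit (0->1, 1->0):
  110110
  001001

Answer: 001001 (9)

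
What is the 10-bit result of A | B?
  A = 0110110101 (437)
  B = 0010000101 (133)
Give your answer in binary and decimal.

Apply | to each column (1 where either bit is 1):
  0110110101
| 0010000101
------------
  0110110101

Answer: 0110110101 (437)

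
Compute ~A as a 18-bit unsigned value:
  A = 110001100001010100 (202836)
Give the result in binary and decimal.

Flip each bit (0->1, 1->0):
  110001100001010100
  001110011110101011

Answer: 001110011110101011 (59307)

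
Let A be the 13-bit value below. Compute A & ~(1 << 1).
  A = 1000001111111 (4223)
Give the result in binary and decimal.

Mask = ~(1 << 1) = 1111111111101
Bit 1 of A is 1, so AND-ing with the mask clears it to 0.
  1000001111111
& 1111111111101
---------------
  1000001111101

Answer: 1000001111101 (4221)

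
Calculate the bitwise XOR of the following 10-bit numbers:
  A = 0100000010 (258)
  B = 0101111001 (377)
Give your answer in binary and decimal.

Apply ^ to each column (1 where bits differ):
  0100000010
^ 0101111001
------------
  0001111011

Answer: 0001111011 (123)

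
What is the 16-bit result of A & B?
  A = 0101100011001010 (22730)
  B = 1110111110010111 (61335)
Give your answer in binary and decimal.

Apply & to each column (1 only where both bits are 1):
  0101100011001010
& 1110111110010111
------------------
  0100100010000010

Answer: 0100100010000010 (18562)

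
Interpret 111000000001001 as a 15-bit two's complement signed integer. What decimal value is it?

MSB is 1, so the value is negative. Find the magnitude:
1. Invert bits:  000111111110110
2. Add 1:        000111111110111  = 4087
3. Apply sign:   -4087

Answer: -4087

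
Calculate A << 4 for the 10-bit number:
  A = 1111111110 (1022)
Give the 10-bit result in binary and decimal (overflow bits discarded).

Shift left by 4: drop the top 4 bit(s), append 4 zero(s) on the right.
  1111111110  ->  discard [1111], keep [111110], append 0000
= 1111100000

Answer: 1111100000 (992)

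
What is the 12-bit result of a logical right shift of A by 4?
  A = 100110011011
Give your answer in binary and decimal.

Logical shift right by 4: drop the bottom 4 bit(s), prepend 4 zero(s) on the left.
  100110011011  ->  keep [10011001], discard [1011], prepend 0000
= 000010011001

Answer: 000010011001 (153)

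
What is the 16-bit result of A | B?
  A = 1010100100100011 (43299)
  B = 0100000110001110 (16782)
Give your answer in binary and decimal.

Apply | to each column (1 where either bit is 1):
  1010100100100011
| 0100000110001110
------------------
  1110100110101111

Answer: 1110100110101111 (59823)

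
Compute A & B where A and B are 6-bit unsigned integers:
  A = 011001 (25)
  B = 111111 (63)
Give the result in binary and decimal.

Apply & to each column (1 only where both bits are 1):
  011001
& 111111
--------
  011001

Answer: 011001 (25)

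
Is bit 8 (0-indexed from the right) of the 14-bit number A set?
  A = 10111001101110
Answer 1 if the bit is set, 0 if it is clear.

Bit 8 is the 9th from the right.
  10111001101110
       ^
That bit is 0.

Answer: 0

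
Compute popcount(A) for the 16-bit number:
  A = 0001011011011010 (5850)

0001011011011010
1-bits at positions (from bit 0 = LSB): 1, 3, 4, 6, 7, 9, 10, 12
Count = 8

Answer: 8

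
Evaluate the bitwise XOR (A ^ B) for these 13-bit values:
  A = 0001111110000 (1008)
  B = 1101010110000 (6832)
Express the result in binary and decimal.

Apply ^ to each column (1 where bits differ):
  0001111110000
^ 1101010110000
---------------
  1100101000000

Answer: 1100101000000 (6464)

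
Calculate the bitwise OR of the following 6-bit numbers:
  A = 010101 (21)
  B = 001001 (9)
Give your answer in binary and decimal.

Apply | to each column (1 where either bit is 1):
  010101
| 001001
--------
  011101

Answer: 011101 (29)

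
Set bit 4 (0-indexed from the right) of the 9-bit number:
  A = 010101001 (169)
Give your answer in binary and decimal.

Mask = 1 << 4 = 000010000
Bit 4 of A is 0, so OR-ing with the mask flips it to 1.
  010101001
| 000010000
-----------
  010111001

Answer: 010111001 (185)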